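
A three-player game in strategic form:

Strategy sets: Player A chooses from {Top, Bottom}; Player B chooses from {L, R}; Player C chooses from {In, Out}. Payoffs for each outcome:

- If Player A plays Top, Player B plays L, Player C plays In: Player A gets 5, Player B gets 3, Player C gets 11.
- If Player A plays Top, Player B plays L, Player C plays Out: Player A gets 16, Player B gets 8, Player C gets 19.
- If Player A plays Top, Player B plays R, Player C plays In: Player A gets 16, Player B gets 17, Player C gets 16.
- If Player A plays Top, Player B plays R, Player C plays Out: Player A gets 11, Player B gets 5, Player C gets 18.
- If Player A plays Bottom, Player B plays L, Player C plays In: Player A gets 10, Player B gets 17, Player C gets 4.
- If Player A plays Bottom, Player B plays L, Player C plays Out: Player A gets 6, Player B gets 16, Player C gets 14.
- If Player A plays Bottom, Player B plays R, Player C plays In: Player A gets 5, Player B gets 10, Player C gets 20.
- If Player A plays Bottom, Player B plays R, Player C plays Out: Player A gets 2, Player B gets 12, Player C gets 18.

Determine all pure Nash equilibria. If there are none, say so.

Player A against (L, In): payoffs 5, 10 → best response Bottom.
Player A against (L, Out): payoffs 16, 6 → best response Top.
Player A against (R, In): payoffs 16, 5 → best response Top.
Player A against (R, Out): payoffs 11, 2 → best response Top.
Player B against (Top, In): payoffs 3, 17 → best response R.
Player B against (Top, Out): payoffs 8, 5 → best response L.
Player B against (Bottom, In): payoffs 17, 10 → best response L.
Player B against (Bottom, Out): payoffs 16, 12 → best response L.
Player C against (Top, L): payoffs 11, 19 → best response Out.
Player C against (Top, R): payoffs 16, 18 → best response Out.
Player C against (Bottom, L): payoffs 4, 14 → best response Out.
Player C against (Bottom, R): payoffs 20, 18 → best response In.
Mutual best responses: (Top, L, Out).

The unique pure-strategy Nash equilibrium is (Top, L, Out).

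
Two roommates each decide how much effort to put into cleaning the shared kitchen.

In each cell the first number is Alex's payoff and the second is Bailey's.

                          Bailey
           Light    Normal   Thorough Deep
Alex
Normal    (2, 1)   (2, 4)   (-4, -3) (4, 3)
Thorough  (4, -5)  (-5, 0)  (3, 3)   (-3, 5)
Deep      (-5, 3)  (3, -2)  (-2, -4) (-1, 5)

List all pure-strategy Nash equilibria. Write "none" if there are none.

Alex against Light: payoffs 2, 4, -5 → best response Thorough.
Alex against Normal: payoffs 2, -5, 3 → best response Deep.
Alex against Thorough: payoffs -4, 3, -2 → best response Thorough.
Alex against Deep: payoffs 4, -3, -1 → best response Normal.
Bailey against Normal: payoffs 1, 4, -3, 3 → best response Normal.
Bailey against Thorough: payoffs -5, 0, 3, 5 → best response Deep.
Bailey against Deep: payoffs 3, -2, -4, 5 → best response Deep.
No profile is a mutual best response for all players.

none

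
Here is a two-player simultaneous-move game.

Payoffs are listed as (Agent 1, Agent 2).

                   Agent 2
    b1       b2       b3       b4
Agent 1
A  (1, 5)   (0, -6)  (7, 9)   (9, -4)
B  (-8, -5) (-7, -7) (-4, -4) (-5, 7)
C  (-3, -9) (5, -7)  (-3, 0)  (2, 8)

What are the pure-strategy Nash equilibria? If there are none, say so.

Pure NE: (A, b3)

For each player, find the best response to each opponent profile; mutual best responses are the pure NE.
Agent 1 against b1: payoffs 1, -8, -3 → best response A.
Agent 1 against b2: payoffs 0, -7, 5 → best response C.
Agent 1 against b3: payoffs 7, -4, -3 → best response A.
Agent 1 against b4: payoffs 9, -5, 2 → best response A.
Agent 2 against A: payoffs 5, -6, 9, -4 → best response b3.
Agent 2 against B: payoffs -5, -7, -4, 7 → best response b4.
Agent 2 against C: payoffs -9, -7, 0, 8 → best response b4.
Mutual best responses: (A, b3).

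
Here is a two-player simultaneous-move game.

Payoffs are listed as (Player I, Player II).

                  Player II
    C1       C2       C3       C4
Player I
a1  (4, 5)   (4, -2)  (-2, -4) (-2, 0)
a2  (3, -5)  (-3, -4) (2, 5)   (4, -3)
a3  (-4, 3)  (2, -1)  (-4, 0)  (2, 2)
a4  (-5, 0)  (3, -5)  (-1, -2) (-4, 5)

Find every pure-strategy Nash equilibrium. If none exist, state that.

(a1, C1): Player I gets 4, best alternative 3; Player II gets 5, best alternative 0. No profitable deviation — NE.
(a1, C2): Player II can switch to C1 (-2 → 5). Not NE.
(a1, C3): Player I can switch to a2 (-2 → 2). Not NE.
(a1, C4): Player I can switch to a2 (-2 → 4). Not NE.
(a2, C1): Player I can switch to a1 (3 → 4). Not NE.
(a2, C2): Player I can switch to a1 (-3 → 4). Not NE.
(a2, C3): Player I gets 2, best alternative -1; Player II gets 5, best alternative -3. No profitable deviation — NE.
(a2, C4): Player II can switch to C3 (-3 → 5). Not NE.
(The remaining 8 profiles each have a profitable deviation by the same check.)

Pure-strategy Nash equilibria: (a1, C1), (a2, C3)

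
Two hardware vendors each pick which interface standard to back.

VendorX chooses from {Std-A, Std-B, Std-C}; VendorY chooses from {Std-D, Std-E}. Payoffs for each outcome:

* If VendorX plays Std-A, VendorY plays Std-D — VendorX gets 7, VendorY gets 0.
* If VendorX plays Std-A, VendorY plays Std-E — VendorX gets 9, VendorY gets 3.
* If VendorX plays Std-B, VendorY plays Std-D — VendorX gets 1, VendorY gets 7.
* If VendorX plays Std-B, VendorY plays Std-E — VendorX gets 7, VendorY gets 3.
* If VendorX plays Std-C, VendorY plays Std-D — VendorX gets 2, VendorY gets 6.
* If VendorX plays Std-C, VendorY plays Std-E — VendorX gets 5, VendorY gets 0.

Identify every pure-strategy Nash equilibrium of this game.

The unique pure-strategy Nash equilibrium is (Std-A, Std-E).

VendorX against Std-D: payoffs 7, 1, 2 → best response Std-A.
VendorX against Std-E: payoffs 9, 7, 5 → best response Std-A.
VendorY against Std-A: payoffs 0, 3 → best response Std-E.
VendorY against Std-B: payoffs 7, 3 → best response Std-D.
VendorY against Std-C: payoffs 6, 0 → best response Std-D.
Mutual best responses: (Std-A, Std-E).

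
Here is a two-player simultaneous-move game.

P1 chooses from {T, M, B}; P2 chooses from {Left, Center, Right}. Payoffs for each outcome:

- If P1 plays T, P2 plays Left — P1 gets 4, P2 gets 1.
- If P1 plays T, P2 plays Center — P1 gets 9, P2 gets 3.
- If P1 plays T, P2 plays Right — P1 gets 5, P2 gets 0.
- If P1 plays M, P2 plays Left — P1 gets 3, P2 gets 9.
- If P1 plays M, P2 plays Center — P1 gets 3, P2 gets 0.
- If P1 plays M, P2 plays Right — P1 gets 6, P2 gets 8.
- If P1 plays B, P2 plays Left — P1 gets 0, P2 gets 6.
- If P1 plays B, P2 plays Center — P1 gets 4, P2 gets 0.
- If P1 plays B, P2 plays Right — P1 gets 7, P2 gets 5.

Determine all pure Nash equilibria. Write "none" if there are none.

(T, Center)

P1 against Left: payoffs 4, 3, 0 → best response T.
P1 against Center: payoffs 9, 3, 4 → best response T.
P1 against Right: payoffs 5, 6, 7 → best response B.
P2 against T: payoffs 1, 3, 0 → best response Center.
P2 against M: payoffs 9, 0, 8 → best response Left.
P2 against B: payoffs 6, 0, 5 → best response Left.
Mutual best responses: (T, Center).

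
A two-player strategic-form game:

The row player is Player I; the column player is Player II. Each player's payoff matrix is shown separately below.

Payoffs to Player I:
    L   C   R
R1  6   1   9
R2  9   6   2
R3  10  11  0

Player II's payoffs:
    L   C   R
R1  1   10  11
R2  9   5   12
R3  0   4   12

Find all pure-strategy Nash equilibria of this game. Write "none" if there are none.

Mark each player's best response to every combination of opponents' strategies; a profile where every player is best-responding is a pure Nash equilibrium.
Player I against L: payoffs 6, 9, 10 → best response R3.
Player I against C: payoffs 1, 6, 11 → best response R3.
Player I against R: payoffs 9, 2, 0 → best response R1.
Player II against R1: payoffs 1, 10, 11 → best response R.
Player II against R2: payoffs 9, 5, 12 → best response R.
Player II against R3: payoffs 0, 4, 12 → best response R.
Mutual best responses: (R1, R).

The unique pure-strategy Nash equilibrium is (R1, R).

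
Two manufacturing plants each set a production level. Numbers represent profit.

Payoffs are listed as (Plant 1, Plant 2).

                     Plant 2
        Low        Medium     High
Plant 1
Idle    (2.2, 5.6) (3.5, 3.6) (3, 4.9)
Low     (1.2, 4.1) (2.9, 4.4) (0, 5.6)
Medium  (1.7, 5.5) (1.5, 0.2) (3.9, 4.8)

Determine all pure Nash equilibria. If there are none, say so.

Plant 1 against Low: payoffs 2.2, 1.2, 1.7 → best response Idle.
Plant 1 against Medium: payoffs 3.5, 2.9, 1.5 → best response Idle.
Plant 1 against High: payoffs 3, 0, 3.9 → best response Medium.
Plant 2 against Idle: payoffs 5.6, 3.6, 4.9 → best response Low.
Plant 2 against Low: payoffs 4.1, 4.4, 5.6 → best response High.
Plant 2 against Medium: payoffs 5.5, 0.2, 4.8 → best response Low.
Mutual best responses: (Idle, Low).

(Idle, Low)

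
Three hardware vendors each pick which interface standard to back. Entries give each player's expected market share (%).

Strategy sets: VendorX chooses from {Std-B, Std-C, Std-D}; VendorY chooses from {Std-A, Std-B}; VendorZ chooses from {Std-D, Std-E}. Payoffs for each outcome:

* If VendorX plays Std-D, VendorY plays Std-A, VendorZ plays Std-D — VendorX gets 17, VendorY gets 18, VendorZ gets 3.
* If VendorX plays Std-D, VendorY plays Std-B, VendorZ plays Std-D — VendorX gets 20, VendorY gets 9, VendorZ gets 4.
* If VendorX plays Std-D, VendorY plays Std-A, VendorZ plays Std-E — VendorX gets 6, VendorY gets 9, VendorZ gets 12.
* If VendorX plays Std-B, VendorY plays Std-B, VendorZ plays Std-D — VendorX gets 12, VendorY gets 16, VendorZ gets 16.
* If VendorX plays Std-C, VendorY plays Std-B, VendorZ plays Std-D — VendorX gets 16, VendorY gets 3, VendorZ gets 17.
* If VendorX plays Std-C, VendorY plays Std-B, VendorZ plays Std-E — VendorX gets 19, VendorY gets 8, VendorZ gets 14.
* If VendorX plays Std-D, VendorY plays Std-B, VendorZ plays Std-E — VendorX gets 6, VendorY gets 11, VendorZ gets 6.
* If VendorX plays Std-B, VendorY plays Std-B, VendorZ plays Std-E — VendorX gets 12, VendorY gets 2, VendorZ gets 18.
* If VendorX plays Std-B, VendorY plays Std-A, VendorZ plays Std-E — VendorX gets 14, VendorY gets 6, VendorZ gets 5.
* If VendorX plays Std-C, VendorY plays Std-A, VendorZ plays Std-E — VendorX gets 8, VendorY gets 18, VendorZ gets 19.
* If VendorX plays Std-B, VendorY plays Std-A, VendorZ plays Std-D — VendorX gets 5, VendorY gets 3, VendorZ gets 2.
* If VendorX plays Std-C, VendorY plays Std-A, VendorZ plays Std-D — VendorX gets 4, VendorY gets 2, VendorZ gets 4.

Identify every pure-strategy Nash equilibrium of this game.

Pure NE: (Std-B, Std-A, Std-E)

VendorX against (Std-A, Std-D): payoffs 5, 4, 17 → best response Std-D.
VendorX against (Std-A, Std-E): payoffs 14, 8, 6 → best response Std-B.
VendorX against (Std-B, Std-D): payoffs 12, 16, 20 → best response Std-D.
VendorX against (Std-B, Std-E): payoffs 12, 19, 6 → best response Std-C.
VendorY against (Std-B, Std-D): payoffs 3, 16 → best response Std-B.
VendorY against (Std-B, Std-E): payoffs 6, 2 → best response Std-A.
VendorY against (Std-C, Std-D): payoffs 2, 3 → best response Std-B.
VendorY against (Std-C, Std-E): payoffs 18, 8 → best response Std-A.
VendorY against (Std-D, Std-D): payoffs 18, 9 → best response Std-A.
VendorY against (Std-D, Std-E): payoffs 9, 11 → best response Std-B.
VendorZ against (Std-B, Std-A): payoffs 2, 5 → best response Std-E.
VendorZ against (Std-B, Std-B): payoffs 16, 18 → best response Std-E.
VendorZ against (Std-C, Std-A): payoffs 4, 19 → best response Std-E.
VendorZ against (Std-C, Std-B): payoffs 17, 14 → best response Std-D.
VendorZ against (Std-D, Std-A): payoffs 3, 12 → best response Std-E.
VendorZ against (Std-D, Std-B): payoffs 4, 6 → best response Std-E.
Mutual best responses: (Std-B, Std-A, Std-E).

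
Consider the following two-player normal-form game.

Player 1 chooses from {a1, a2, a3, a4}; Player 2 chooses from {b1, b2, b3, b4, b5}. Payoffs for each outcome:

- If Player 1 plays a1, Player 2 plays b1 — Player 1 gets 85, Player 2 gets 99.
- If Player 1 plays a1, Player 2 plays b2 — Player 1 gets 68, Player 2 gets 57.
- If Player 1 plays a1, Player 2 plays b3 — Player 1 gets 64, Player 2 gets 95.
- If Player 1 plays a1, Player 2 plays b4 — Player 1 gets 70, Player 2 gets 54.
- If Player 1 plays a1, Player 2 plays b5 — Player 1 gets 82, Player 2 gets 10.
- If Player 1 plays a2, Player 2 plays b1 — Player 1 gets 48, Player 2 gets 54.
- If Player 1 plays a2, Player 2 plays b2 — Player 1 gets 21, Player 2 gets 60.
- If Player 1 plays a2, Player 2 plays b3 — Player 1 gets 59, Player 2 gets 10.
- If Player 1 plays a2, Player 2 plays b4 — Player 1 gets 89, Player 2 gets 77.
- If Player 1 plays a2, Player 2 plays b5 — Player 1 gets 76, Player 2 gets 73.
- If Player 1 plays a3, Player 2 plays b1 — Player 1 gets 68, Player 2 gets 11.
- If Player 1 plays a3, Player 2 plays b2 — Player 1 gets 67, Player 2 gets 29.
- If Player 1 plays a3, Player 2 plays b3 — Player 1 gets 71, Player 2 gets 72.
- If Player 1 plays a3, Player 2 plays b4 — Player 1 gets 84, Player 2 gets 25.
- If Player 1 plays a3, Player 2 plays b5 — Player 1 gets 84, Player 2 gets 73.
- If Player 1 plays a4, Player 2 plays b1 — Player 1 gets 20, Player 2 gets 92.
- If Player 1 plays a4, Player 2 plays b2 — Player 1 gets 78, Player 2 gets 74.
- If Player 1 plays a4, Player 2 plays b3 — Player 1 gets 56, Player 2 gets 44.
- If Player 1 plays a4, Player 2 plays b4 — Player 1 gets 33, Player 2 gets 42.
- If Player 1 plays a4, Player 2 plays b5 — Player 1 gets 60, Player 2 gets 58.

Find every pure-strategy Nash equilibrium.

The pure Nash equilibria are (a1, b1) and (a2, b4) and (a3, b5).

(a1, b1): Player 1 gets 85, best alternative 68; Player 2 gets 99, best alternative 95. No profitable deviation — NE.
(a1, b2): Player 1 can switch to a4 (68 → 78). Not NE.
(a1, b3): Player 1 can switch to a3 (64 → 71). Not NE.
(a1, b4): Player 1 can switch to a2 (70 → 89). Not NE.
(a1, b5): Player 1 can switch to a3 (82 → 84). Not NE.
(a2, b1): Player 1 can switch to a1 (48 → 85). Not NE.
(a2, b2): Player 1 can switch to a1 (21 → 68). Not NE.
(a2, b3): Player 1 can switch to a1 (59 → 64). Not NE.
(a2, b4): Player 1 gets 89, best alternative 84; Player 2 gets 77, best alternative 73. No profitable deviation — NE.
(a2, b5): Player 1 can switch to a1 (76 → 82). Not NE.
(a3, b1): Player 1 can switch to a1 (68 → 85). Not NE.
(a3, b2): Player 1 can switch to a1 (67 → 68). Not NE.
(a3, b3): Player 2 can switch to b5 (72 → 73). Not NE.
(a3, b4): Player 1 can switch to a2 (84 → 89). Not NE.
(a3, b5): Player 1 gets 84, best alternative 82; Player 2 gets 73, best alternative 72. No profitable deviation — NE.
(The remaining 5 profiles each have a profitable deviation by the same check.)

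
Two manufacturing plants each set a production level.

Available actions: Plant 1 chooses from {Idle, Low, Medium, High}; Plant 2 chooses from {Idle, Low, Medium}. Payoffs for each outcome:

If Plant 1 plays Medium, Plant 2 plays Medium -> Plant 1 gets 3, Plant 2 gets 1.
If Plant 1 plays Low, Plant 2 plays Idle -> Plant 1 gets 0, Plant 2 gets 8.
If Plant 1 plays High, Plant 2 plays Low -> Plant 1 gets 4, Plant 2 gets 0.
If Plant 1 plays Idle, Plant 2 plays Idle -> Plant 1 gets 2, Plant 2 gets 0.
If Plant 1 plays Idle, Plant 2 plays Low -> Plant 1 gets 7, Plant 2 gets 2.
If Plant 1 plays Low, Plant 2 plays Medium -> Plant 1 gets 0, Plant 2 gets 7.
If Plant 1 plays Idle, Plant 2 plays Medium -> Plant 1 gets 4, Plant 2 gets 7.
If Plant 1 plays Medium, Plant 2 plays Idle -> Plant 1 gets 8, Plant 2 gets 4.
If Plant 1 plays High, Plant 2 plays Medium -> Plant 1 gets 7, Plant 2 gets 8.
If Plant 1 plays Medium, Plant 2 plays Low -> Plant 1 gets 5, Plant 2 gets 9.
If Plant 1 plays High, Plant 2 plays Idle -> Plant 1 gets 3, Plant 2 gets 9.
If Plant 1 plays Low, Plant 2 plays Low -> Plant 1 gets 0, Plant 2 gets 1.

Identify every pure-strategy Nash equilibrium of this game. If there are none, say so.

none

For each player, find the best response to each opponent profile; mutual best responses are the pure NE.
Plant 1 against Idle: payoffs 2, 0, 8, 3 → best response Medium.
Plant 1 against Low: payoffs 7, 0, 5, 4 → best response Idle.
Plant 1 against Medium: payoffs 4, 0, 3, 7 → best response High.
Plant 2 against Idle: payoffs 0, 2, 7 → best response Medium.
Plant 2 against Low: payoffs 8, 1, 7 → best response Idle.
Plant 2 against Medium: payoffs 4, 9, 1 → best response Low.
Plant 2 against High: payoffs 9, 0, 8 → best response Idle.
No profile is a mutual best response for all players.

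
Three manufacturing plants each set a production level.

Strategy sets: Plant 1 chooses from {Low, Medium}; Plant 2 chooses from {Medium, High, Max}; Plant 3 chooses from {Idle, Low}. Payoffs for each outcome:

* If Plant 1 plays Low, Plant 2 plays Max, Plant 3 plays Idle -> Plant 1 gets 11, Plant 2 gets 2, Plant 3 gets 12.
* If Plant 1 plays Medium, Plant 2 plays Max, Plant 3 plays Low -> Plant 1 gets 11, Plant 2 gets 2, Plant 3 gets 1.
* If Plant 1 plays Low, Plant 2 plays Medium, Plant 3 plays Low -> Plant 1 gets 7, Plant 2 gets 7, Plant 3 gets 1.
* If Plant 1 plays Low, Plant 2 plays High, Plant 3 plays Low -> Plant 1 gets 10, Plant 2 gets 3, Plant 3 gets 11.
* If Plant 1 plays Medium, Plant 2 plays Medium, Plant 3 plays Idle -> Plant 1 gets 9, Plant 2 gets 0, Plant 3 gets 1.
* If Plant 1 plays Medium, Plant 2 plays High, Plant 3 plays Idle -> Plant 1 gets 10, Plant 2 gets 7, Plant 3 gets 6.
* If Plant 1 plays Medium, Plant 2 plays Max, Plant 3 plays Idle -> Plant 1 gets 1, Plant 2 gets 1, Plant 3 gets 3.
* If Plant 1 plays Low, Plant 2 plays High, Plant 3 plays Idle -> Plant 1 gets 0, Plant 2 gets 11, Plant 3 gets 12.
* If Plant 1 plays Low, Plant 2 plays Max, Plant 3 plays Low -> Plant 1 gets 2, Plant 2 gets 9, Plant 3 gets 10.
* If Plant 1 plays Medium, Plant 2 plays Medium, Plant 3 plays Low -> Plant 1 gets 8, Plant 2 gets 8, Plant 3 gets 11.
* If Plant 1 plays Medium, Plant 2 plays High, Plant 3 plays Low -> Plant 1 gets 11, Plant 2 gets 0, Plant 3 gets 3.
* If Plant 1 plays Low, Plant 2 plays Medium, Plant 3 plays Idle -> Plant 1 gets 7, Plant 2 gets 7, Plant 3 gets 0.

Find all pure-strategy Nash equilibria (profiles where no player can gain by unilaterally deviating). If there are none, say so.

Pure-strategy Nash equilibria: (Medium, Medium, Low), (Medium, High, Idle)

(Low, Medium, Idle): Plant 1 can switch to Medium (7 → 9). Not NE.
(Low, Medium, Low): Plant 1 can switch to Medium (7 → 8). Not NE.
(Low, High, Idle): Plant 1 can switch to Medium (0 → 10). Not NE.
(Low, High, Low): Plant 1 can switch to Medium (10 → 11). Not NE.
(Low, Max, Idle): Plant 2 can switch to Medium (2 → 7). Not NE.
(Low, Max, Low): Plant 1 can switch to Medium (2 → 11). Not NE.
(Medium, Medium, Low): Plant 1 gets 8, best alternative 7; Plant 2 gets 8, best alternative 2; Plant 3 gets 11, best alternative 1. No profitable deviation — NE.
(Medium, High, Idle): Plant 1 gets 10, best alternative 0; Plant 2 gets 7, best alternative 1; Plant 3 gets 6, best alternative 3. No profitable deviation — NE.
(The remaining 4 profiles each have a profitable deviation by the same check.)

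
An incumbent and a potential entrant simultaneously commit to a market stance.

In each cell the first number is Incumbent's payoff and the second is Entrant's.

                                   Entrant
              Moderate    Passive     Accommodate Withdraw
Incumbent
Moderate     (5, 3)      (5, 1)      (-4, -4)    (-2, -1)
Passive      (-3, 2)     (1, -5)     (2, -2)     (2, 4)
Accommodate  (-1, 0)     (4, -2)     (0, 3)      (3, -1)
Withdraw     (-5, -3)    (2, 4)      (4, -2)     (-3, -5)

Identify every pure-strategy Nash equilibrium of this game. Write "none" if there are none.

The unique pure-strategy Nash equilibrium is (Moderate, Moderate).

For each player, find the best response to each opponent profile; mutual best responses are the pure NE.
Incumbent against Moderate: payoffs 5, -3, -1, -5 → best response Moderate.
Incumbent against Passive: payoffs 5, 1, 4, 2 → best response Moderate.
Incumbent against Accommodate: payoffs -4, 2, 0, 4 → best response Withdraw.
Incumbent against Withdraw: payoffs -2, 2, 3, -3 → best response Accommodate.
Entrant against Moderate: payoffs 3, 1, -4, -1 → best response Moderate.
Entrant against Passive: payoffs 2, -5, -2, 4 → best response Withdraw.
Entrant against Accommodate: payoffs 0, -2, 3, -1 → best response Accommodate.
Entrant against Withdraw: payoffs -3, 4, -2, -5 → best response Passive.
Mutual best responses: (Moderate, Moderate).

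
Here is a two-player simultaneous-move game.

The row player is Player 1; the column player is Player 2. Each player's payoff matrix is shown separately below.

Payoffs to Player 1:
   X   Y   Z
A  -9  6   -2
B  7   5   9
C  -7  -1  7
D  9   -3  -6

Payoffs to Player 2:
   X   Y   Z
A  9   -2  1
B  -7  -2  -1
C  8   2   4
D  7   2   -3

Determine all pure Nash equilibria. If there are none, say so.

Check each profile: it is a Nash equilibrium iff no player can strictly gain by switching unilaterally.
(A, X): Player 1 can switch to B (-9 → 7). Not NE.
(A, Y): Player 2 can switch to X (-2 → 9). Not NE.
(A, Z): Player 1 can switch to B (-2 → 9). Not NE.
(B, X): Player 1 can switch to D (7 → 9). Not NE.
(B, Y): Player 1 can switch to A (5 → 6). Not NE.
(B, Z): Player 1 gets 9, best alternative 7; Player 2 gets -1, best alternative -2. No profitable deviation — NE.
(C, X): Player 1 can switch to B (-7 → 7). Not NE.
(C, Y): Player 1 can switch to A (-1 → 6). Not NE.
(C, Z): Player 1 can switch to B (7 → 9). Not NE.
(D, X): Player 1 gets 9, best alternative 7; Player 2 gets 7, best alternative 2. No profitable deviation — NE.
(D, Y): Player 1 can switch to A (-3 → 6). Not NE.
(D, Z): Player 1 can switch to A (-6 → -2). Not NE.

(B, Z) and (D, X)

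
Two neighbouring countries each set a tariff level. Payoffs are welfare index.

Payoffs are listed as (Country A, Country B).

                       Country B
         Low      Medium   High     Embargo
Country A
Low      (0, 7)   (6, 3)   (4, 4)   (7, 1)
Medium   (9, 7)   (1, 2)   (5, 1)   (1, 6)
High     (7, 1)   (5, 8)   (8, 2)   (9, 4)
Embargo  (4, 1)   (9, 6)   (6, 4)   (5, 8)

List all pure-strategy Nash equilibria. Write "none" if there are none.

Pure NE: (Medium, Low)

Country A against Low: payoffs 0, 9, 7, 4 → best response Medium.
Country A against Medium: payoffs 6, 1, 5, 9 → best response Embargo.
Country A against High: payoffs 4, 5, 8, 6 → best response High.
Country A against Embargo: payoffs 7, 1, 9, 5 → best response High.
Country B against Low: payoffs 7, 3, 4, 1 → best response Low.
Country B against Medium: payoffs 7, 2, 1, 6 → best response Low.
Country B against High: payoffs 1, 8, 2, 4 → best response Medium.
Country B against Embargo: payoffs 1, 6, 4, 8 → best response Embargo.
Mutual best responses: (Medium, Low).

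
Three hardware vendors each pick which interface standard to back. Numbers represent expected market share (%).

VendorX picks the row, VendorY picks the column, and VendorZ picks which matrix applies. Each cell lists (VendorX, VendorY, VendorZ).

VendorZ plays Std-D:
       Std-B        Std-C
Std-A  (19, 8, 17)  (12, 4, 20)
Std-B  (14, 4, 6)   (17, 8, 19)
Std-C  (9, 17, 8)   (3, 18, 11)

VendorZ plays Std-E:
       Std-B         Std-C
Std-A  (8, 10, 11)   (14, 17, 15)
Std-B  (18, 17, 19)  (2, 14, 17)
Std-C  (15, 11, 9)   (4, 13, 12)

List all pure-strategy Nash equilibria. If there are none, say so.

(Std-A, Std-B, Std-D): VendorX gets 19, best alternative 14; VendorY gets 8, best alternative 4; VendorZ gets 17, best alternative 11. No profitable deviation — NE.
(Std-A, Std-B, Std-E): VendorX can switch to Std-B (8 → 18). Not NE.
(Std-A, Std-C, Std-D): VendorX can switch to Std-B (12 → 17). Not NE.
(Std-A, Std-C, Std-E): VendorZ can switch to Std-D (15 → 20). Not NE.
(Std-B, Std-B, Std-D): VendorX can switch to Std-A (14 → 19). Not NE.
(Std-B, Std-B, Std-E): VendorX gets 18, best alternative 15; VendorY gets 17, best alternative 14; VendorZ gets 19, best alternative 6. No profitable deviation — NE.
(Std-B, Std-C, Std-D): VendorX gets 17, best alternative 12; VendorY gets 8, best alternative 4; VendorZ gets 19, best alternative 17. No profitable deviation — NE.
(Std-B, Std-C, Std-E): VendorX can switch to Std-A (2 → 14). Not NE.
(Std-C, Std-B, Std-D): VendorX can switch to Std-A (9 → 19). Not NE.
(Std-C, Std-B, Std-E): VendorX can switch to Std-B (15 → 18). Not NE.
(Std-C, Std-C, Std-D): VendorX can switch to Std-A (3 → 12). Not NE.
(The remaining 1 profile has a profitable deviation by the same check.)

The pure Nash equilibria are (Std-A, Std-B, Std-D) and (Std-B, Std-B, Std-E) and (Std-B, Std-C, Std-D).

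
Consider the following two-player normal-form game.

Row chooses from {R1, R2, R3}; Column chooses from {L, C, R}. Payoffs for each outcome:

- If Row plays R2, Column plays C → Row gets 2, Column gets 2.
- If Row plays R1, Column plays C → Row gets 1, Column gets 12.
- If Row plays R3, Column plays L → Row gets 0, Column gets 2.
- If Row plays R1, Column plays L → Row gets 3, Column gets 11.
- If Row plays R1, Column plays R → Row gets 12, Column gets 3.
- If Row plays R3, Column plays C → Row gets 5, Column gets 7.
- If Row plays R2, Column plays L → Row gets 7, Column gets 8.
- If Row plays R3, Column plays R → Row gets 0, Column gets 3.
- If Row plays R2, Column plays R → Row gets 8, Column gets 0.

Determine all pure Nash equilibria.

The pure Nash equilibria are (R2, L), (R3, C).

Mark each player's best response to every combination of opponents' strategies; a profile where every player is best-responding is a pure Nash equilibrium.
Row against L: payoffs 3, 7, 0 → best response R2.
Row against C: payoffs 1, 2, 5 → best response R3.
Row against R: payoffs 12, 8, 0 → best response R1.
Column against R1: payoffs 11, 12, 3 → best response C.
Column against R2: payoffs 8, 2, 0 → best response L.
Column against R3: payoffs 2, 7, 3 → best response C.
Mutual best responses: (R2, L); (R3, C).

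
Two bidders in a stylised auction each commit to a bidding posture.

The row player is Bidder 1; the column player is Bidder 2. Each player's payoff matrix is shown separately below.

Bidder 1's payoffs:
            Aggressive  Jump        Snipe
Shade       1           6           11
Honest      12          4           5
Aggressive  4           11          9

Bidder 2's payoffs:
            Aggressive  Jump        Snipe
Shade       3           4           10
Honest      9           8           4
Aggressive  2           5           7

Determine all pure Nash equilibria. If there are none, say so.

(Shade, Snipe); (Honest, Aggressive)

For each strategy profile, look for a profitable unilateral deviation.
(Shade, Aggressive): Bidder 1 can switch to Honest (1 → 12). Not NE.
(Shade, Jump): Bidder 1 can switch to Aggressive (6 → 11). Not NE.
(Shade, Snipe): Bidder 1 gets 11, best alternative 9; Bidder 2 gets 10, best alternative 4. No profitable deviation — NE.
(Honest, Aggressive): Bidder 1 gets 12, best alternative 4; Bidder 2 gets 9, best alternative 8. No profitable deviation — NE.
(Honest, Jump): Bidder 1 can switch to Shade (4 → 6). Not NE.
(Honest, Snipe): Bidder 1 can switch to Shade (5 → 11). Not NE.
(Aggressive, Aggressive): Bidder 1 can switch to Honest (4 → 12). Not NE.
(Aggressive, Jump): Bidder 2 can switch to Snipe (5 → 7). Not NE.
(Aggressive, Snipe): Bidder 1 can switch to Shade (9 → 11). Not NE.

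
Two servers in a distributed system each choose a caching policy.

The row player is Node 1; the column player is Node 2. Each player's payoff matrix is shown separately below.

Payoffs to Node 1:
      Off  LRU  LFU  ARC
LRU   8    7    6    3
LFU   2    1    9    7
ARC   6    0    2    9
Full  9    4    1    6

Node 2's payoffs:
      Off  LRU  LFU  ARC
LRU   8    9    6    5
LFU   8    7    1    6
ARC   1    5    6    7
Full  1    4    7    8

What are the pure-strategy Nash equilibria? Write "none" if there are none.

(LRU, Off): Node 1 can switch to Full (8 → 9). Not NE.
(LRU, LRU): Node 1 gets 7, best alternative 4; Node 2 gets 9, best alternative 8. No profitable deviation — NE.
(LRU, LFU): Node 1 can switch to LFU (6 → 9). Not NE.
(LRU, ARC): Node 1 can switch to LFU (3 → 7). Not NE.
(LFU, Off): Node 1 can switch to LRU (2 → 8). Not NE.
(LFU, LRU): Node 1 can switch to LRU (1 → 7). Not NE.
(LFU, LFU): Node 2 can switch to Off (1 → 8). Not NE.
(ARC, ARC): Node 1 gets 9, best alternative 7; Node 2 gets 7, best alternative 6. No profitable deviation — NE.
(The remaining 8 profiles each have a profitable deviation by the same check.)

Pure-strategy Nash equilibria: (LRU, LRU) and (ARC, ARC)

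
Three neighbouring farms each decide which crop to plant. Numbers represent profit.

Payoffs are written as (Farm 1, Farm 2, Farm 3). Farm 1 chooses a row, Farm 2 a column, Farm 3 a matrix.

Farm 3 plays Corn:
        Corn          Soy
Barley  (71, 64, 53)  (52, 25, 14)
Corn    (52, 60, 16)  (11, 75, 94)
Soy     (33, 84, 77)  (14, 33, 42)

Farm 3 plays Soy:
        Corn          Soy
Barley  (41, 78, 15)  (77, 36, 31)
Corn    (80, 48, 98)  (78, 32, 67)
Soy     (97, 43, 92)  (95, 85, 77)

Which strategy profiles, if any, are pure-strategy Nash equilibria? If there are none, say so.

Farm 1 against (Corn, Corn): payoffs 71, 52, 33 → best response Barley.
Farm 1 against (Corn, Soy): payoffs 41, 80, 97 → best response Soy.
Farm 1 against (Soy, Corn): payoffs 52, 11, 14 → best response Barley.
Farm 1 against (Soy, Soy): payoffs 77, 78, 95 → best response Soy.
Farm 2 against (Barley, Corn): payoffs 64, 25 → best response Corn.
Farm 2 against (Barley, Soy): payoffs 78, 36 → best response Corn.
Farm 2 against (Corn, Corn): payoffs 60, 75 → best response Soy.
Farm 2 against (Corn, Soy): payoffs 48, 32 → best response Corn.
Farm 2 against (Soy, Corn): payoffs 84, 33 → best response Corn.
Farm 2 against (Soy, Soy): payoffs 43, 85 → best response Soy.
Farm 3 against (Barley, Corn): payoffs 53, 15 → best response Corn.
Farm 3 against (Barley, Soy): payoffs 14, 31 → best response Soy.
Farm 3 against (Corn, Corn): payoffs 16, 98 → best response Soy.
Farm 3 against (Corn, Soy): payoffs 94, 67 → best response Corn.
Farm 3 against (Soy, Corn): payoffs 77, 92 → best response Soy.
Farm 3 against (Soy, Soy): payoffs 42, 77 → best response Soy.
Mutual best responses: (Barley, Corn, Corn); (Soy, Soy, Soy).

The pure Nash equilibria are (Barley, Corn, Corn), (Soy, Soy, Soy).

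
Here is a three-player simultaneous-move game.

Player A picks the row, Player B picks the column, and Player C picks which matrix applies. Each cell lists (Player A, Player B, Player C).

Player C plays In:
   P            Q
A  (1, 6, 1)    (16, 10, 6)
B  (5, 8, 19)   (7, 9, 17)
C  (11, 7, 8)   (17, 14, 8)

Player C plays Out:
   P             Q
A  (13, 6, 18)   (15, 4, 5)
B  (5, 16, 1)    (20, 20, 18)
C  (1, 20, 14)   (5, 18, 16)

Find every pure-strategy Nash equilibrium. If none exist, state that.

Pure-strategy Nash equilibria: (A, P, Out) and (B, Q, Out)

(A, P, In): Player A can switch to B (1 → 5). Not NE.
(A, P, Out): Player A gets 13, best alternative 5; Player B gets 6, best alternative 4; Player C gets 18, best alternative 1. No profitable deviation — NE.
(A, Q, In): Player A can switch to C (16 → 17). Not NE.
(A, Q, Out): Player A can switch to B (15 → 20). Not NE.
(B, P, In): Player A can switch to C (5 → 11). Not NE.
(B, P, Out): Player A can switch to A (5 → 13). Not NE.
(B, Q, In): Player A can switch to A (7 → 16). Not NE.
(B, Q, Out): Player A gets 20, best alternative 15; Player B gets 20, best alternative 16; Player C gets 18, best alternative 17. No profitable deviation — NE.
(C, P, In): Player B can switch to Q (7 → 14). Not NE.
(C, P, Out): Player A can switch to A (1 → 13). Not NE.
(C, Q, In): Player C can switch to Out (8 → 16). Not NE.
(C, Q, Out): Player A can switch to A (5 → 15). Not NE.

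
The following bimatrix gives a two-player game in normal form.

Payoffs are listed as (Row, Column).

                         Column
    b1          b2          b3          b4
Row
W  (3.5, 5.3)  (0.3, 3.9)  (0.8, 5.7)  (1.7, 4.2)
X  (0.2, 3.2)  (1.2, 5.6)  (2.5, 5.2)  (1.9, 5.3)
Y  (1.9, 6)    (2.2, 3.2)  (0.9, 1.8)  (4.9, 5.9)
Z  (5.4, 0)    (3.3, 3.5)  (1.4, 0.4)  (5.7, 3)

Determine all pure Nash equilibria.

For each strategy profile, look for a profitable unilateral deviation.
(W, b1): Row can switch to Z (3.5 → 5.4). Not NE.
(W, b2): Row can switch to X (0.3 → 1.2). Not NE.
(W, b3): Row can switch to X (0.8 → 2.5). Not NE.
(W, b4): Row can switch to X (1.7 → 1.9). Not NE.
(X, b1): Row can switch to W (0.2 → 3.5). Not NE.
(X, b2): Row can switch to Y (1.2 → 2.2). Not NE.
(X, b3): Column can switch to b2 (5.2 → 5.6). Not NE.
(X, b4): Row can switch to Y (1.9 → 4.9). Not NE.
(Y, b1): Row can switch to W (1.9 → 3.5). Not NE.
(Y, b2): Row can switch to Z (2.2 → 3.3). Not NE.
(Y, b3): Row can switch to X (0.9 → 2.5). Not NE.
(Y, b4): Row can switch to Z (4.9 → 5.7). Not NE.
(Z, b2): Row gets 3.3, best alternative 2.2; Column gets 3.5, best alternative 3. No profitable deviation — NE.
(The remaining 3 profiles each have a profitable deviation by the same check.)

Pure NE: (Z, b2)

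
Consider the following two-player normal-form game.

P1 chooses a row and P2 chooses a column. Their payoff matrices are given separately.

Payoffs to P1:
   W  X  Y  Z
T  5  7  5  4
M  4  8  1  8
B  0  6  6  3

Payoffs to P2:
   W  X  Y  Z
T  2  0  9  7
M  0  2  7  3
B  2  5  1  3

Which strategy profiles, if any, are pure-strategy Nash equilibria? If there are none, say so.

(T, W): P2 can switch to Y (2 → 9). Not NE.
(T, X): P1 can switch to M (7 → 8). Not NE.
(T, Y): P1 can switch to B (5 → 6). Not NE.
(T, Z): P1 can switch to M (4 → 8). Not NE.
(M, W): P1 can switch to T (4 → 5). Not NE.
(M, X): P2 can switch to Y (2 → 7). Not NE.
(The remaining 6 profiles each have a profitable deviation by the same check.)

This game has no pure Nash equilibrium.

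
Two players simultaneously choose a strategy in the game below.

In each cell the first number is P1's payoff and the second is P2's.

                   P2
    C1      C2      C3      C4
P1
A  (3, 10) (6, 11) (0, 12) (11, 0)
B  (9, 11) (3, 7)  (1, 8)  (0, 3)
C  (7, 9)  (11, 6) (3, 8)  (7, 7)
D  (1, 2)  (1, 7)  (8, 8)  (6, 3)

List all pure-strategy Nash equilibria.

(B, C1); (D, C3)

For each player, find the best response to each opponent profile; mutual best responses are the pure NE.
P1 against C1: payoffs 3, 9, 7, 1 → best response B.
P1 against C2: payoffs 6, 3, 11, 1 → best response C.
P1 against C3: payoffs 0, 1, 3, 8 → best response D.
P1 against C4: payoffs 11, 0, 7, 6 → best response A.
P2 against A: payoffs 10, 11, 12, 0 → best response C3.
P2 against B: payoffs 11, 7, 8, 3 → best response C1.
P2 against C: payoffs 9, 6, 8, 7 → best response C1.
P2 against D: payoffs 2, 7, 8, 3 → best response C3.
Mutual best responses: (B, C1); (D, C3).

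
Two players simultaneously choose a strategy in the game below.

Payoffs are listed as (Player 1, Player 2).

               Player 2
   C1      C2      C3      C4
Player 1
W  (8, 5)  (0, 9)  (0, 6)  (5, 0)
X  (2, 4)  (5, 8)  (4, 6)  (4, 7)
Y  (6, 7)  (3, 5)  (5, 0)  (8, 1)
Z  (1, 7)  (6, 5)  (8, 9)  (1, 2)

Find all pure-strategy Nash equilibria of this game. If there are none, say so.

For each strategy profile, look for a profitable unilateral deviation.
(W, C1): Player 2 can switch to C2 (5 → 9). Not NE.
(W, C2): Player 1 can switch to X (0 → 5). Not NE.
(W, C3): Player 1 can switch to X (0 → 4). Not NE.
(W, C4): Player 1 can switch to Y (5 → 8). Not NE.
(X, C1): Player 1 can switch to W (2 → 8). Not NE.
(X, C2): Player 1 can switch to Z (5 → 6). Not NE.
(X, C3): Player 1 can switch to Y (4 → 5). Not NE.
(X, C4): Player 1 can switch to W (4 → 5). Not NE.
(Z, C3): Player 1 gets 8, best alternative 5; Player 2 gets 9, best alternative 7. No profitable deviation — NE.
(The remaining 7 profiles each have a profitable deviation by the same check.)

Pure NE: (Z, C3)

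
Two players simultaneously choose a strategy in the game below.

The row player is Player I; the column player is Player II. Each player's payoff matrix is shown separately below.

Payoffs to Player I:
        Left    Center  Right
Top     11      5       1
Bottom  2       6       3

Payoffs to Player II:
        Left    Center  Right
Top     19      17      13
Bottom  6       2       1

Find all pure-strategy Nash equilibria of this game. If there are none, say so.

Player I against Left: payoffs 11, 2 → best response Top.
Player I against Center: payoffs 5, 6 → best response Bottom.
Player I against Right: payoffs 1, 3 → best response Bottom.
Player II against Top: payoffs 19, 17, 13 → best response Left.
Player II against Bottom: payoffs 6, 2, 1 → best response Left.
Mutual best responses: (Top, Left).

The unique pure-strategy Nash equilibrium is (Top, Left).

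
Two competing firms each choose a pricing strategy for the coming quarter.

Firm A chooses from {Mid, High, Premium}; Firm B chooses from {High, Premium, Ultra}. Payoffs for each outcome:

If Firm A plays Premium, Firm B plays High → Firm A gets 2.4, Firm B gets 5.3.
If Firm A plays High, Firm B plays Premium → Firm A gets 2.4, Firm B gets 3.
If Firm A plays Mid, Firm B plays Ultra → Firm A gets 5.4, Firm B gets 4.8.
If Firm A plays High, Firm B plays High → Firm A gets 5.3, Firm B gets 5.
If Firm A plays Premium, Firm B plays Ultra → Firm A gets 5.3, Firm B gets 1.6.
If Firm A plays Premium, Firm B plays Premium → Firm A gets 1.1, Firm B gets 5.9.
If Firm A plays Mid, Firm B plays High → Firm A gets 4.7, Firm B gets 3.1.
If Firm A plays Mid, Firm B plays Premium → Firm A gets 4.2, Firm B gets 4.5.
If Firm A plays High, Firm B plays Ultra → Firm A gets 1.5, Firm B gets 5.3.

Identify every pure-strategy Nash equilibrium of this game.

Pure NE: (Mid, Ultra)

(Mid, High): Firm A can switch to High (4.7 → 5.3). Not NE.
(Mid, Premium): Firm B can switch to Ultra (4.5 → 4.8). Not NE.
(Mid, Ultra): Firm A gets 5.4, best alternative 5.3; Firm B gets 4.8, best alternative 4.5. No profitable deviation — NE.
(High, High): Firm B can switch to Ultra (5 → 5.3). Not NE.
(High, Premium): Firm A can switch to Mid (2.4 → 4.2). Not NE.
(High, Ultra): Firm A can switch to Mid (1.5 → 5.4). Not NE.
(Premium, High): Firm A can switch to Mid (2.4 → 4.7). Not NE.
(Premium, Premium): Firm A can switch to Mid (1.1 → 4.2). Not NE.
(Premium, Ultra): Firm A can switch to Mid (5.3 → 5.4). Not NE.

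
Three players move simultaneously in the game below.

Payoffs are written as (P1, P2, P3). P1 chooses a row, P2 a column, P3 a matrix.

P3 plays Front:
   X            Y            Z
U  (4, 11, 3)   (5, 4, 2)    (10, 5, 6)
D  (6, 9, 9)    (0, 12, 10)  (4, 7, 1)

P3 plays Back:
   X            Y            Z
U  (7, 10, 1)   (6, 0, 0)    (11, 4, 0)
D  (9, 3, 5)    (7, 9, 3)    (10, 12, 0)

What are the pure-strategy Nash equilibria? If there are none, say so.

This game has no pure Nash equilibrium.

Check each profile: it is a Nash equilibrium iff no player can strictly gain by switching unilaterally.
(U, X, Front): P1 can switch to D (4 → 6). Not NE.
(U, X, Back): P1 can switch to D (7 → 9). Not NE.
(U, Y, Front): P2 can switch to X (4 → 11). Not NE.
(U, Y, Back): P1 can switch to D (6 → 7). Not NE.
(U, Z, Front): P2 can switch to X (5 → 11). Not NE.
(U, Z, Back): P2 can switch to X (4 → 10). Not NE.
(The remaining 6 profiles each have a profitable deviation by the same check.)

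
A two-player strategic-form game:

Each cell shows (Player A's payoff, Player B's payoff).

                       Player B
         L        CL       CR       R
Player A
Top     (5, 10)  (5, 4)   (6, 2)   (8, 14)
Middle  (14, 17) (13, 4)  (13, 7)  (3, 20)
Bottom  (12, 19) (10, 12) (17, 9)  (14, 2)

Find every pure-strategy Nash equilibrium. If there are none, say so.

Player A against L: payoffs 5, 14, 12 → best response Middle.
Player A against CL: payoffs 5, 13, 10 → best response Middle.
Player A against CR: payoffs 6, 13, 17 → best response Bottom.
Player A against R: payoffs 8, 3, 14 → best response Bottom.
Player B against Top: payoffs 10, 4, 2, 14 → best response R.
Player B against Middle: payoffs 17, 4, 7, 20 → best response R.
Player B against Bottom: payoffs 19, 12, 9, 2 → best response L.
No profile is a mutual best response for all players.

No pure-strategy Nash equilibrium.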